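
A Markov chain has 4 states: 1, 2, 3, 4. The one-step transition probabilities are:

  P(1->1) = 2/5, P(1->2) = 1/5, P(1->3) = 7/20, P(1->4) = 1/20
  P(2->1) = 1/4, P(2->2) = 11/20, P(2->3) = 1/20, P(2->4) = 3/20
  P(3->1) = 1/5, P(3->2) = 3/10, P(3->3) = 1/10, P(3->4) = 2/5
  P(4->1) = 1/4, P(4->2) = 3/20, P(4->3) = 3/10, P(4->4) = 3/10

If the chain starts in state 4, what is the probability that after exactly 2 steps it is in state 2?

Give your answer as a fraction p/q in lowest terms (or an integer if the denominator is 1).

Answer: 107/400

Derivation:
Computing P^2 by repeated multiplication:
P^1 =
  1: [2/5, 1/5, 7/20, 1/20]
  2: [1/4, 11/20, 1/20, 3/20]
  3: [1/5, 3/10, 1/10, 2/5]
  4: [1/4, 3/20, 3/10, 3/10]
P^2 =
  1: [117/400, 121/400, 1/5, 41/200]
  2: [57/200, 39/100, 33/200, 4/25]
  3: [11/40, 59/200, 43/200, 43/200]
  4: [109/400, 107/400, 43/200, 49/200]

(P^2)[4 -> 2] = 107/400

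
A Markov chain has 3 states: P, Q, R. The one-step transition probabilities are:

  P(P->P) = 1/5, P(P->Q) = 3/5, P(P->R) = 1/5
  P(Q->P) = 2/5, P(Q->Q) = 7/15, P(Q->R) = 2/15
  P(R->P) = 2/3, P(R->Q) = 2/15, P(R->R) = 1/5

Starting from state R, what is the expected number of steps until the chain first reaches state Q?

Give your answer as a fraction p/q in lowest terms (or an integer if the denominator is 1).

Let h_i = expected steps to first reach Q from state i.
Boundary: h_Q = 0.
First-step equations for the other states:
  h_P = 1 + 1/5*h_P + 3/5*h_Q + 1/5*h_R
  h_R = 1 + 2/3*h_P + 2/15*h_Q + 1/5*h_R

Substituting h_Q = 0 and rearranging gives the linear system (I - Q) h = 1:
  [4/5, -1/5] . (h_P, h_R) = 1
  [-2/3, 4/5] . (h_P, h_R) = 1

Solving yields:
  h_P = 75/38
  h_R = 55/19

Starting state is R, so the expected hitting time is h_R = 55/19.

Answer: 55/19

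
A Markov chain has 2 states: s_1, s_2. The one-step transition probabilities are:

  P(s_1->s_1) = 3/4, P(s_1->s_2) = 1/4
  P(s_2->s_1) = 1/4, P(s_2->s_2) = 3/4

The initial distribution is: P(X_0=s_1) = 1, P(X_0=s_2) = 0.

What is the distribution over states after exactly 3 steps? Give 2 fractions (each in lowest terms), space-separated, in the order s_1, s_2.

Answer: 9/16 7/16

Derivation:
Propagating the distribution step by step (d_{t+1} = d_t * P):
d_0 = (s_1=1, s_2=0)
  d_1[s_1] = 1*3/4 + 0*1/4 = 3/4
  d_1[s_2] = 1*1/4 + 0*3/4 = 1/4
d_1 = (s_1=3/4, s_2=1/4)
  d_2[s_1] = 3/4*3/4 + 1/4*1/4 = 5/8
  d_2[s_2] = 3/4*1/4 + 1/4*3/4 = 3/8
d_2 = (s_1=5/8, s_2=3/8)
  d_3[s_1] = 5/8*3/4 + 3/8*1/4 = 9/16
  d_3[s_2] = 5/8*1/4 + 3/8*3/4 = 7/16
d_3 = (s_1=9/16, s_2=7/16)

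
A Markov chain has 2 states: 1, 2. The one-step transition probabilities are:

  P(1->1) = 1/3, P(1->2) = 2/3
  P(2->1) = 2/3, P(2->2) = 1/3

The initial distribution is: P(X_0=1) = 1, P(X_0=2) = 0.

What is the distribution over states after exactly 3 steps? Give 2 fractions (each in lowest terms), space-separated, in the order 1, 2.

Propagating the distribution step by step (d_{t+1} = d_t * P):
d_0 = (1=1, 2=0)
  d_1[1] = 1*1/3 + 0*2/3 = 1/3
  d_1[2] = 1*2/3 + 0*1/3 = 2/3
d_1 = (1=1/3, 2=2/3)
  d_2[1] = 1/3*1/3 + 2/3*2/3 = 5/9
  d_2[2] = 1/3*2/3 + 2/3*1/3 = 4/9
d_2 = (1=5/9, 2=4/9)
  d_3[1] = 5/9*1/3 + 4/9*2/3 = 13/27
  d_3[2] = 5/9*2/3 + 4/9*1/3 = 14/27
d_3 = (1=13/27, 2=14/27)

Answer: 13/27 14/27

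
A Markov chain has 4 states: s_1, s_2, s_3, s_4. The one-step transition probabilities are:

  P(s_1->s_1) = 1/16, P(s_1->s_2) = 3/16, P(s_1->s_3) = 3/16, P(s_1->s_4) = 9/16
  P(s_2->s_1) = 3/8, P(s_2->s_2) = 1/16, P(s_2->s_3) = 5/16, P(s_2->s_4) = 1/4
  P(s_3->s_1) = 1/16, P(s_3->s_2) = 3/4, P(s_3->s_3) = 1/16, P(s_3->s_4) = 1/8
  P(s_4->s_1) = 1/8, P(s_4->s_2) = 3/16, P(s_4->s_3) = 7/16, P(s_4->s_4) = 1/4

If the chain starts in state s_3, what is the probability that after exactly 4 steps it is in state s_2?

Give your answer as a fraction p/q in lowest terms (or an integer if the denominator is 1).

Computing P^4 by repeated multiplication:
P^1 =
  s_1: [1/16, 3/16, 3/16, 9/16]
  s_2: [3/8, 1/16, 5/16, 1/4]
  s_3: [1/16, 3/4, 1/16, 1/8]
  s_4: [1/8, 3/16, 7/16, 1/4]
P^2 =
  s_1: [5/32, 69/256, 21/64, 63/256]
  s_2: [25/256, 91/256, 7/32, 21/64]
  s_3: [39/128, 33/256, 39/128, 67/256]
  s_4: [35/256, 105/256, 7/32, 15/64]
P^3 =
  s_1: [83/512, 693/2048, 495/2048, 33/128]
  s_2: [795/4096, 545/2048, 587/2048, 1037/4096]
  s_3: [61/512, 351/1024, 473/2048, 629/2048]
  s_4: [841/4096, 531/2048, 553/2048, 1087/4096]
P^4 =
  s_1: [6041/32768, 9213/32768, 2163/8192, 4431/16384]
  s_2: [10583/65536, 10337/32768, 4067/16384, 18011/65536]
  s_3: [6187/32768, 8997/32768, 4559/16384, 4233/16384]
  s_4: [10493/65536, 10059/32768, 4137/16384, 18377/65536]

(P^4)[s_3 -> s_2] = 8997/32768

Answer: 8997/32768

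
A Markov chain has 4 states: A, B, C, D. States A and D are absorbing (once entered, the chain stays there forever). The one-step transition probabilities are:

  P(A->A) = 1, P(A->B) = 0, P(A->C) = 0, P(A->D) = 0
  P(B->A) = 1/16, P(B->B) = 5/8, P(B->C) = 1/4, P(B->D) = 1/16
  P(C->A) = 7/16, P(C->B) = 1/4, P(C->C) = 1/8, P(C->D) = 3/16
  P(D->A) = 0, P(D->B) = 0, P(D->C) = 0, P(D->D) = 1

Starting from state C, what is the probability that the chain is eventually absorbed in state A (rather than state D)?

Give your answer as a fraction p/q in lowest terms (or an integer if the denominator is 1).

Let a_i = P(absorbed in A | start in state i).
Boundary conditions: a_A = 1, a_D = 0.
For each transient state i, a_i = sum_j P(i->j) * a_j:
  a_B = 1/16*a_A + 5/8*a_B + 1/4*a_C + 1/16*a_D
  a_C = 7/16*a_A + 1/4*a_B + 1/8*a_C + 3/16*a_D

Substituting a_A = 1 and a_D = 0, rearrange to (I - Q) a = r where r[i] = P(i -> A):
  [3/8, -1/4] . (a_B, a_C) = 1/16
  [-1/4, 7/8] . (a_B, a_C) = 7/16

Solving yields:
  a_B = 21/34
  a_C = 23/34

Starting state is C, so the absorption probability is a_C = 23/34.

Answer: 23/34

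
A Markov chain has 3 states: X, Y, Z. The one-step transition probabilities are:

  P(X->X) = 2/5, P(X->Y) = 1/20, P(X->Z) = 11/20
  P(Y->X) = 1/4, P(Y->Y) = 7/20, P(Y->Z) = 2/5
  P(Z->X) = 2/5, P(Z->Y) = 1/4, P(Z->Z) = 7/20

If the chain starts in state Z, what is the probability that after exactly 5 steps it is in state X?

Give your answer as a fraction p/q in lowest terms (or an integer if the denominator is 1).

Computing P^5 by repeated multiplication:
P^1 =
  X: [2/5, 1/20, 11/20]
  Y: [1/4, 7/20, 2/5]
  Z: [2/5, 1/4, 7/20]
P^2 =
  X: [157/400, 7/40, 173/400]
  Y: [139/400, 47/200, 167/400]
  Z: [29/80, 39/200, 177/400]
P^3 =
  X: [299/800, 189/1000, 1749/4000]
  Y: [1459/4000, 51/250, 69/160]
  Z: [1483/4000, 197/1000, 1729/4000]
P^4 =
  X: [7433/20000, 3883/20000, 2171/5000]
  Y: [1847/5000, 3949/20000, 8663/20000]
  Z: [7409/20000, 3911/20000, 217/500]
P^5 =
  X: [148351/400000, 39017/200000, 34723/80000]
  Y: [148153/400000, 39173/200000, 173501/400000]
  Z: [148267/400000, 39093/200000, 173547/400000]

(P^5)[Z -> X] = 148267/400000

Answer: 148267/400000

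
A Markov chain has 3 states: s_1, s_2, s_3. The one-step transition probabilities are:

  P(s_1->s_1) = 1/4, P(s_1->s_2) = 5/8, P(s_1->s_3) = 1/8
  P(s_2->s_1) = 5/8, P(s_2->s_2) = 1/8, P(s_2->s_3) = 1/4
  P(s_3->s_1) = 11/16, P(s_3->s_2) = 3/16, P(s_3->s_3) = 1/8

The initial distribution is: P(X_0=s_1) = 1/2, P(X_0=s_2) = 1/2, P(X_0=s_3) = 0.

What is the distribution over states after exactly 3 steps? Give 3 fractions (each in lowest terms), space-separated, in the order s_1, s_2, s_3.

Propagating the distribution step by step (d_{t+1} = d_t * P):
d_0 = (s_1=1/2, s_2=1/2, s_3=0)
  d_1[s_1] = 1/2*1/4 + 1/2*5/8 + 0*11/16 = 7/16
  d_1[s_2] = 1/2*5/8 + 1/2*1/8 + 0*3/16 = 3/8
  d_1[s_3] = 1/2*1/8 + 1/2*1/4 + 0*1/8 = 3/16
d_1 = (s_1=7/16, s_2=3/8, s_3=3/16)
  d_2[s_1] = 7/16*1/4 + 3/8*5/8 + 3/16*11/16 = 121/256
  d_2[s_2] = 7/16*5/8 + 3/8*1/8 + 3/16*3/16 = 91/256
  d_2[s_3] = 7/16*1/8 + 3/8*1/4 + 3/16*1/8 = 11/64
d_2 = (s_1=121/256, s_2=91/256, s_3=11/64)
  d_3[s_1] = 121/256*1/4 + 91/256*5/8 + 11/64*11/16 = 939/2048
  d_3[s_2] = 121/256*5/8 + 91/256*1/8 + 11/64*3/16 = 381/1024
  d_3[s_3] = 121/256*1/8 + 91/256*1/4 + 11/64*1/8 = 347/2048
d_3 = (s_1=939/2048, s_2=381/1024, s_3=347/2048)

Answer: 939/2048 381/1024 347/2048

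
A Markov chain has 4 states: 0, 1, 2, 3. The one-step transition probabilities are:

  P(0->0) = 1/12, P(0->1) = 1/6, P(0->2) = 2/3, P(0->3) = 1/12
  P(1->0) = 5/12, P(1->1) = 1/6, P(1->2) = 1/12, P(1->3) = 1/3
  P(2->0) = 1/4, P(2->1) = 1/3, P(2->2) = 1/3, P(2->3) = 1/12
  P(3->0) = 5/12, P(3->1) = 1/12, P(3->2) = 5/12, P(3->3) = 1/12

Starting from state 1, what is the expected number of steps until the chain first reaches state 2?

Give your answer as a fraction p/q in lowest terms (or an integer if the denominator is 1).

Answer: 2880/961

Derivation:
Let h_i = expected steps to first reach 2 from state i.
Boundary: h_2 = 0.
First-step equations for the other states:
  h_0 = 1 + 1/12*h_0 + 1/6*h_1 + 2/3*h_2 + 1/12*h_3
  h_1 = 1 + 5/12*h_0 + 1/6*h_1 + 1/12*h_2 + 1/3*h_3
  h_3 = 1 + 5/12*h_0 + 1/12*h_1 + 5/12*h_2 + 1/12*h_3

Substituting h_2 = 0 and rearranging gives the linear system (I - Q) h = 1:
  [11/12, -1/6, -1/12] . (h_0, h_1, h_3) = 1
  [-5/12, 5/6, -1/3] . (h_0, h_1, h_3) = 1
  [-5/12, -1/12, 11/12] . (h_0, h_1, h_3) = 1

Solving yields:
  h_0 = 1764/961
  h_1 = 2880/961
  h_3 = 2112/961

Starting state is 1, so the expected hitting time is h_1 = 2880/961.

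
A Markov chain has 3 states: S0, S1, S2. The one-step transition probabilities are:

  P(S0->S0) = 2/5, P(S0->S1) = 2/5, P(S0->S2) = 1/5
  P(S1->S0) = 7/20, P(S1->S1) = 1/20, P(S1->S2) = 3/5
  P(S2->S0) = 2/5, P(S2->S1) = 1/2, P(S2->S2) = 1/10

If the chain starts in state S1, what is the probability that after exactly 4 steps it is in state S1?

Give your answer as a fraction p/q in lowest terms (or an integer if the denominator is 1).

Answer: 55153/160000

Derivation:
Computing P^4 by repeated multiplication:
P^1 =
  S0: [2/5, 2/5, 1/5]
  S1: [7/20, 1/20, 3/5]
  S2: [2/5, 1/2, 1/10]
P^2 =
  S0: [19/50, 7/25, 17/50]
  S1: [159/400, 177/400, 4/25]
  S2: [3/8, 47/200, 39/100]
P^3 =
  S0: [193/500, 42/125, 139/500]
  S1: [3023/8000, 2089/8000, 361/1000]
  S2: [1553/4000, 1427/4000, 51/200]
P^4 =
  S0: [479/1250, 1551/5000, 1533/5000]
  S1: [61911/160000, 55153/160000, 5367/20000]
  S2: [30573/80000, 24051/80000, 793/2500]

(P^4)[S1 -> S1] = 55153/160000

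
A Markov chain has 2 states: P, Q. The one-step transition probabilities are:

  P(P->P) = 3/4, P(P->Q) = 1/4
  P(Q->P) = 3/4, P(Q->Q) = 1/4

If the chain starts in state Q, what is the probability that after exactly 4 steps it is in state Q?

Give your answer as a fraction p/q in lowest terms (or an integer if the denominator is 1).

Computing P^4 by repeated multiplication:
P^1 =
  P: [3/4, 1/4]
  Q: [3/4, 1/4]
P^2 =
  P: [3/4, 1/4]
  Q: [3/4, 1/4]
P^3 =
  P: [3/4, 1/4]
  Q: [3/4, 1/4]
P^4 =
  P: [3/4, 1/4]
  Q: [3/4, 1/4]

(P^4)[Q -> Q] = 1/4

Answer: 1/4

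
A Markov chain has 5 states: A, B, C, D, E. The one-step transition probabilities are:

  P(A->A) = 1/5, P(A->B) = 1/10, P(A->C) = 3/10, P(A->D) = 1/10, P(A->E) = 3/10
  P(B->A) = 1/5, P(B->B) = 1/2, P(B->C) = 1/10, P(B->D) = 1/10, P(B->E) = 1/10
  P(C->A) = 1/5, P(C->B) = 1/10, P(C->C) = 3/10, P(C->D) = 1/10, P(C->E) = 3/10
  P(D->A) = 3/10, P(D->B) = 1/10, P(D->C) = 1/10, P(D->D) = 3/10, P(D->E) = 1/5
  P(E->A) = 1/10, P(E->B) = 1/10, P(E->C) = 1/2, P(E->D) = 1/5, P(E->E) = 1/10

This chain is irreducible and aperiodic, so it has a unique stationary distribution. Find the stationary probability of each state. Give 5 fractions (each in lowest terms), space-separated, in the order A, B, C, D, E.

The stationary distribution satisfies pi = pi * P, i.e.:
  pi_A = 1/5*pi_A + 1/5*pi_B + 1/5*pi_C + 3/10*pi_D + 1/10*pi_E
  pi_B = 1/10*pi_A + 1/2*pi_B + 1/10*pi_C + 1/10*pi_D + 1/10*pi_E
  pi_C = 3/10*pi_A + 1/10*pi_B + 3/10*pi_C + 1/10*pi_D + 1/2*pi_E
  pi_D = 1/10*pi_A + 1/10*pi_B + 1/10*pi_C + 3/10*pi_D + 1/5*pi_E
  pi_E = 3/10*pi_A + 1/10*pi_B + 3/10*pi_C + 1/5*pi_D + 1/10*pi_E
with normalization: pi_A + pi_B + pi_C + pi_D + pi_E = 1.

Using the first 4 balance equations plus normalization, the linear system A*pi = b is:
  [-4/5, 1/5, 1/5, 3/10, 1/10] . pi = 0
  [1/10, -1/2, 1/10, 1/10, 1/10] . pi = 0
  [3/10, 1/10, -7/10, 1/10, 1/2] . pi = 0
  [1/10, 1/10, 1/10, -7/10, 1/5] . pi = 0
  [1, 1, 1, 1, 1] . pi = 1

Solving yields:
  pi_A = 113/582
  pi_B = 1/6
  pi_C = 27/97
  pi_D = 44/291
  pi_E = 61/291

Verification (pi * P):
  113/582*1/5 + 1/6*1/5 + 27/97*1/5 + 44/291*3/10 + 61/291*1/10 = 113/582 = pi_A  (ok)
  113/582*1/10 + 1/6*1/2 + 27/97*1/10 + 44/291*1/10 + 61/291*1/10 = 1/6 = pi_B  (ok)
  113/582*3/10 + 1/6*1/10 + 27/97*3/10 + 44/291*1/10 + 61/291*1/2 = 27/97 = pi_C  (ok)
  113/582*1/10 + 1/6*1/10 + 27/97*1/10 + 44/291*3/10 + 61/291*1/5 = 44/291 = pi_D  (ok)
  113/582*3/10 + 1/6*1/10 + 27/97*3/10 + 44/291*1/5 + 61/291*1/10 = 61/291 = pi_E  (ok)

Answer: 113/582 1/6 27/97 44/291 61/291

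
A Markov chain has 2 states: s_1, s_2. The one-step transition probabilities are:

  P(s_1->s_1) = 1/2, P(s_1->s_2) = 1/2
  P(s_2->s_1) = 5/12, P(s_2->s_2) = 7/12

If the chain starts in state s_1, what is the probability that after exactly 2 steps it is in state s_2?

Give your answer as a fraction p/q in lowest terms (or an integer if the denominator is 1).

Answer: 13/24

Derivation:
Computing P^2 by repeated multiplication:
P^1 =
  s_1: [1/2, 1/2]
  s_2: [5/12, 7/12]
P^2 =
  s_1: [11/24, 13/24]
  s_2: [65/144, 79/144]

(P^2)[s_1 -> s_2] = 13/24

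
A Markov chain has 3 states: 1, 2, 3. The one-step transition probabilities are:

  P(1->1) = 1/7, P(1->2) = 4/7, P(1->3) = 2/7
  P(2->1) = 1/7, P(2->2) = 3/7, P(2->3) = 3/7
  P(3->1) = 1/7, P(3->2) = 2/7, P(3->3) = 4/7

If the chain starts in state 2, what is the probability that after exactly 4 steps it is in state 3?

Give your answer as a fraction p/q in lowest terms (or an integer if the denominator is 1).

Computing P^4 by repeated multiplication:
P^1 =
  1: [1/7, 4/7, 2/7]
  2: [1/7, 3/7, 3/7]
  3: [1/7, 2/7, 4/7]
P^2 =
  1: [1/7, 20/49, 22/49]
  2: [1/7, 19/49, 23/49]
  3: [1/7, 18/49, 24/49]
P^3 =
  1: [1/7, 132/343, 162/343]
  2: [1/7, 131/343, 163/343]
  3: [1/7, 130/343, 164/343]
P^4 =
  1: [1/7, 916/2401, 1142/2401]
  2: [1/7, 915/2401, 1143/2401]
  3: [1/7, 914/2401, 1144/2401]

(P^4)[2 -> 3] = 1143/2401

Answer: 1143/2401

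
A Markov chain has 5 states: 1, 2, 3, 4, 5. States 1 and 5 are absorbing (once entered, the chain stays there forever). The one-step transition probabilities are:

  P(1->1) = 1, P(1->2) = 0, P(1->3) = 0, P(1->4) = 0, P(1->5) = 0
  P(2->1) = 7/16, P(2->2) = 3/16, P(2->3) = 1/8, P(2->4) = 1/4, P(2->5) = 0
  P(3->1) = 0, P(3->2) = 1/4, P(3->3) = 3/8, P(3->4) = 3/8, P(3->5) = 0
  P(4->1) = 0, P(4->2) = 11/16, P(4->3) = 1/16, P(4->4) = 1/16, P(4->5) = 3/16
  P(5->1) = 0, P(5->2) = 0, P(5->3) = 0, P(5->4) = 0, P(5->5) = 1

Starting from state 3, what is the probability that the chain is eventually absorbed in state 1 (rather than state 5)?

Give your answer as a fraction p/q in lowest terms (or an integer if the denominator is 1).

Answer: 147/194

Derivation:
Let a_i = P(absorbed in 1 | start in state i).
Boundary conditions: a_1 = 1, a_5 = 0.
For each transient state i, a_i = sum_j P(i->j) * a_j:
  a_2 = 7/16*a_1 + 3/16*a_2 + 1/8*a_3 + 1/4*a_4 + 0*a_5
  a_3 = 0*a_1 + 1/4*a_2 + 3/8*a_3 + 3/8*a_4 + 0*a_5
  a_4 = 0*a_1 + 11/16*a_2 + 1/16*a_3 + 1/16*a_4 + 3/16*a_5

Substituting a_1 = 1 and a_5 = 0, rearrange to (I - Q) a = r where r[i] = P(i -> 1):
  [13/16, -1/8, -1/4] . (a_2, a_3, a_4) = 7/16
  [-1/4, 5/8, -3/8] . (a_2, a_3, a_4) = 0
  [-11/16, -1/16, 15/16] . (a_2, a_3, a_4) = 0

Solving yields:
  a_2 = 84/97
  a_3 = 147/194
  a_4 = 133/194

Starting state is 3, so the absorption probability is a_3 = 147/194.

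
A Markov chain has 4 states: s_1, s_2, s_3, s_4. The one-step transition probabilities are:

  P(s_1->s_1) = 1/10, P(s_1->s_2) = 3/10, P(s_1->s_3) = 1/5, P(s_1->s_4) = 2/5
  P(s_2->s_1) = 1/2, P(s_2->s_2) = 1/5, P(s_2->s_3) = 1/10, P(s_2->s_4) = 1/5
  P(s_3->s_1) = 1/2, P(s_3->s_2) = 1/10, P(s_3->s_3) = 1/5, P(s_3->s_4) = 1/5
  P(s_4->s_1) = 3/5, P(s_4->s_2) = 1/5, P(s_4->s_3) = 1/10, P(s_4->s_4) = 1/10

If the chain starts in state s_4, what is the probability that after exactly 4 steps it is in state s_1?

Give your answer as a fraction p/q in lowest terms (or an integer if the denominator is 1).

Answer: 3531/10000

Derivation:
Computing P^4 by repeated multiplication:
P^1 =
  s_1: [1/10, 3/10, 1/5, 2/5]
  s_2: [1/2, 1/5, 1/10, 1/5]
  s_3: [1/2, 1/10, 1/5, 1/5]
  s_4: [3/5, 1/5, 1/10, 1/10]
P^2 =
  s_1: [1/2, 19/100, 13/100, 9/50]
  s_2: [8/25, 6/25, 4/25, 7/25]
  s_3: [8/25, 23/100, 17/100, 7/25]
  s_4: [27/100, 1/4, 17/100, 31/100]
P^3 =
  s_1: [159/500, 237/1000, 163/1000, 141/500]
  s_2: [2/5, 27/125, 37/250, 59/250]
  s_3: [2/5, 43/200, 149/1000, 59/250]
  s_4: [423/1000, 21/100, 18/125, 223/1000]
P^4 =
  s_1: [401/1000, 431/2000, 1481/10000, 1177/5000]
  s_2: [909/2500, 563/2500, 387/2500, 641/2500]
  s_3: [909/2500, 2251/10000, 1549/10000, 641/2500]
  s_4: [3531/10000, 2279/10000, 1567/10000, 2623/10000]

(P^4)[s_4 -> s_1] = 3531/10000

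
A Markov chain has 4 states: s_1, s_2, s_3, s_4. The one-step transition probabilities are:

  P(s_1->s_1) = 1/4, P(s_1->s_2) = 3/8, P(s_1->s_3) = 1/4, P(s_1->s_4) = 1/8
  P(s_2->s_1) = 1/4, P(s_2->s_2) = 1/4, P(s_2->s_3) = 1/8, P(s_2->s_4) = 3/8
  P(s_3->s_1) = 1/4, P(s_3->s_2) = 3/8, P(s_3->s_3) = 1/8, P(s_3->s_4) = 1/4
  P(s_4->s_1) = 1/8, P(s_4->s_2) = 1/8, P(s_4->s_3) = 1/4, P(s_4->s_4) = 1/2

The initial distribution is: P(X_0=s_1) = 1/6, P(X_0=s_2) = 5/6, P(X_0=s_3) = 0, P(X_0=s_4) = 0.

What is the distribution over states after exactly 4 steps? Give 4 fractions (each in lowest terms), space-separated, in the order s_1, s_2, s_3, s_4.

Propagating the distribution step by step (d_{t+1} = d_t * P):
d_0 = (s_1=1/6, s_2=5/6, s_3=0, s_4=0)
  d_1[s_1] = 1/6*1/4 + 5/6*1/4 + 0*1/4 + 0*1/8 = 1/4
  d_1[s_2] = 1/6*3/8 + 5/6*1/4 + 0*3/8 + 0*1/8 = 13/48
  d_1[s_3] = 1/6*1/4 + 5/6*1/8 + 0*1/8 + 0*1/4 = 7/48
  d_1[s_4] = 1/6*1/8 + 5/6*3/8 + 0*1/4 + 0*1/2 = 1/3
d_1 = (s_1=1/4, s_2=13/48, s_3=7/48, s_4=1/3)
  d_2[s_1] = 1/4*1/4 + 13/48*1/4 + 7/48*1/4 + 1/3*1/8 = 5/24
  d_2[s_2] = 1/4*3/8 + 13/48*1/4 + 7/48*3/8 + 1/3*1/8 = 33/128
  d_2[s_3] = 1/4*1/4 + 13/48*1/8 + 7/48*1/8 + 1/3*1/4 = 19/96
  d_2[s_4] = 1/4*1/8 + 13/48*3/8 + 7/48*1/4 + 1/3*1/2 = 43/128
d_2 = (s_1=5/24, s_2=33/128, s_3=19/96, s_4=43/128)
  d_3[s_1] = 5/24*1/4 + 33/128*1/4 + 19/96*1/4 + 43/128*1/8 = 213/1024
  d_3[s_2] = 5/24*3/8 + 33/128*1/4 + 19/96*3/8 + 43/128*1/8 = 265/1024
  d_3[s_3] = 5/24*1/4 + 33/128*1/8 + 19/96*1/8 + 43/128*1/4 = 593/3072
  d_3[s_4] = 5/24*1/8 + 33/128*3/8 + 19/96*1/4 + 43/128*1/2 = 1045/3072
d_3 = (s_1=213/1024, s_2=265/1024, s_3=593/3072, s_4=1045/3072)
  d_4[s_1] = 213/1024*1/4 + 265/1024*1/4 + 593/3072*1/4 + 1045/3072*1/8 = 5099/24576
  d_4[s_2] = 213/1024*3/8 + 265/1024*1/4 + 593/3072*3/8 + 1045/3072*1/8 = 6331/24576
  d_4[s_3] = 213/1024*1/4 + 265/1024*1/8 + 593/3072*1/8 + 1045/3072*1/4 = 1189/6144
  d_4[s_4] = 213/1024*1/8 + 265/1024*3/8 + 593/3072*1/4 + 1045/3072*1/2 = 4195/12288
d_4 = (s_1=5099/24576, s_2=6331/24576, s_3=1189/6144, s_4=4195/12288)

Answer: 5099/24576 6331/24576 1189/6144 4195/12288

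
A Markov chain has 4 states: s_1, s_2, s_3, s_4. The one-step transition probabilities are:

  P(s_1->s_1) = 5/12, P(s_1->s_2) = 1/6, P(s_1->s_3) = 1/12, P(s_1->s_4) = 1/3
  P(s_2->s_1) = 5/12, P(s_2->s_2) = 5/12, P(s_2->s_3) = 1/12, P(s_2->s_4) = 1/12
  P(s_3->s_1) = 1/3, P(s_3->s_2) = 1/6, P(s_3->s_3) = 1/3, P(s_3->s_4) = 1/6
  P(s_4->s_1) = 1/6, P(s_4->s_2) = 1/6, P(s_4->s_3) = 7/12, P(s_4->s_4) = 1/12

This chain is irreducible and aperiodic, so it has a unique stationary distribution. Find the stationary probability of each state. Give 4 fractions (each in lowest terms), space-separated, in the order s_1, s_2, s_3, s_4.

The stationary distribution satisfies pi = pi * P, i.e.:
  pi_s_1 = 5/12*pi_s_1 + 5/12*pi_s_2 + 1/3*pi_s_3 + 1/6*pi_s_4
  pi_s_2 = 1/6*pi_s_1 + 5/12*pi_s_2 + 1/6*pi_s_3 + 1/6*pi_s_4
  pi_s_3 = 1/12*pi_s_1 + 1/12*pi_s_2 + 1/3*pi_s_3 + 7/12*pi_s_4
  pi_s_4 = 1/3*pi_s_1 + 1/12*pi_s_2 + 1/6*pi_s_3 + 1/12*pi_s_4
with normalization: pi_s_1 + pi_s_2 + pi_s_3 + pi_s_4 = 1.

Using the first 3 balance equations plus normalization, the linear system A*pi = b is:
  [-7/12, 5/12, 1/3, 1/6] . pi = 0
  [1/6, -7/12, 1/6, 1/6] . pi = 0
  [1/12, 1/12, -2/3, 7/12] . pi = 0
  [1, 1, 1, 1] . pi = 1

Solving yields:
  pi_s_1 = 22/63
  pi_s_2 = 2/9
  pi_s_3 = 5/21
  pi_s_4 = 4/21

Verification (pi * P):
  22/63*5/12 + 2/9*5/12 + 5/21*1/3 + 4/21*1/6 = 22/63 = pi_s_1  (ok)
  22/63*1/6 + 2/9*5/12 + 5/21*1/6 + 4/21*1/6 = 2/9 = pi_s_2  (ok)
  22/63*1/12 + 2/9*1/12 + 5/21*1/3 + 4/21*7/12 = 5/21 = pi_s_3  (ok)
  22/63*1/3 + 2/9*1/12 + 5/21*1/6 + 4/21*1/12 = 4/21 = pi_s_4  (ok)

Answer: 22/63 2/9 5/21 4/21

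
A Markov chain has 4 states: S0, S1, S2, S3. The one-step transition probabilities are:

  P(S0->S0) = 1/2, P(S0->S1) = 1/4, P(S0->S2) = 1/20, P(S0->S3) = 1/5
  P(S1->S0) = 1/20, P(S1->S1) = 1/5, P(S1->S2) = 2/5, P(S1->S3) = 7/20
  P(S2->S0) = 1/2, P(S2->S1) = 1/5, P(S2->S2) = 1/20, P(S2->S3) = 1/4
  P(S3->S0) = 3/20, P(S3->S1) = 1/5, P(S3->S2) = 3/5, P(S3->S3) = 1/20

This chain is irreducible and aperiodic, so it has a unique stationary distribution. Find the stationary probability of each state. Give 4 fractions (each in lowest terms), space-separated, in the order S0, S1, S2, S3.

Answer: 106/323 699/3230 392/1615 687/3230

Derivation:
The stationary distribution satisfies pi = pi * P, i.e.:
  pi_S0 = 1/2*pi_S0 + 1/20*pi_S1 + 1/2*pi_S2 + 3/20*pi_S3
  pi_S1 = 1/4*pi_S0 + 1/5*pi_S1 + 1/5*pi_S2 + 1/5*pi_S3
  pi_S2 = 1/20*pi_S0 + 2/5*pi_S1 + 1/20*pi_S2 + 3/5*pi_S3
  pi_S3 = 1/5*pi_S0 + 7/20*pi_S1 + 1/4*pi_S2 + 1/20*pi_S3
with normalization: pi_S0 + pi_S1 + pi_S2 + pi_S3 = 1.

Using the first 3 balance equations plus normalization, the linear system A*pi = b is:
  [-1/2, 1/20, 1/2, 3/20] . pi = 0
  [1/4, -4/5, 1/5, 1/5] . pi = 0
  [1/20, 2/5, -19/20, 3/5] . pi = 0
  [1, 1, 1, 1] . pi = 1

Solving yields:
  pi_S0 = 106/323
  pi_S1 = 699/3230
  pi_S2 = 392/1615
  pi_S3 = 687/3230

Verification (pi * P):
  106/323*1/2 + 699/3230*1/20 + 392/1615*1/2 + 687/3230*3/20 = 106/323 = pi_S0  (ok)
  106/323*1/4 + 699/3230*1/5 + 392/1615*1/5 + 687/3230*1/5 = 699/3230 = pi_S1  (ok)
  106/323*1/20 + 699/3230*2/5 + 392/1615*1/20 + 687/3230*3/5 = 392/1615 = pi_S2  (ok)
  106/323*1/5 + 699/3230*7/20 + 392/1615*1/4 + 687/3230*1/20 = 687/3230 = pi_S3  (ok)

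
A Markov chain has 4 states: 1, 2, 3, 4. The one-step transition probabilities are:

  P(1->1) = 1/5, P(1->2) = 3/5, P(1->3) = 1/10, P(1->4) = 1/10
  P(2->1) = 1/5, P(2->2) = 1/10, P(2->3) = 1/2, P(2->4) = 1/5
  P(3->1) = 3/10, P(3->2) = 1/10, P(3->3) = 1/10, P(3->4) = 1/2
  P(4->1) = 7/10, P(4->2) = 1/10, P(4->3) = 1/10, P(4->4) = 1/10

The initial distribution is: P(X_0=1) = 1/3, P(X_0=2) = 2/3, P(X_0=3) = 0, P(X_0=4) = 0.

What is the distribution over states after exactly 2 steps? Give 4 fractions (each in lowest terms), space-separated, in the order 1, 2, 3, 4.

Propagating the distribution step by step (d_{t+1} = d_t * P):
d_0 = (1=1/3, 2=2/3, 3=0, 4=0)
  d_1[1] = 1/3*1/5 + 2/3*1/5 + 0*3/10 + 0*7/10 = 1/5
  d_1[2] = 1/3*3/5 + 2/3*1/10 + 0*1/10 + 0*1/10 = 4/15
  d_1[3] = 1/3*1/10 + 2/3*1/2 + 0*1/10 + 0*1/10 = 11/30
  d_1[4] = 1/3*1/10 + 2/3*1/5 + 0*1/2 + 0*1/10 = 1/6
d_1 = (1=1/5, 2=4/15, 3=11/30, 4=1/6)
  d_2[1] = 1/5*1/5 + 4/15*1/5 + 11/30*3/10 + 1/6*7/10 = 8/25
  d_2[2] = 1/5*3/5 + 4/15*1/10 + 11/30*1/10 + 1/6*1/10 = 1/5
  d_2[3] = 1/5*1/10 + 4/15*1/2 + 11/30*1/10 + 1/6*1/10 = 31/150
  d_2[4] = 1/5*1/10 + 4/15*1/5 + 11/30*1/2 + 1/6*1/10 = 41/150
d_2 = (1=8/25, 2=1/5, 3=31/150, 4=41/150)

Answer: 8/25 1/5 31/150 41/150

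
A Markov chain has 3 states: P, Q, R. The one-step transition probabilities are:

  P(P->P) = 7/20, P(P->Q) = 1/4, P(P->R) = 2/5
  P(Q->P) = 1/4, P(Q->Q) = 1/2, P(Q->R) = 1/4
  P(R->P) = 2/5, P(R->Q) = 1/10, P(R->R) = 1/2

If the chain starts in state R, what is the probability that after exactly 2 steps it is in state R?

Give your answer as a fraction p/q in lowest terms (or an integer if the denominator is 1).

Answer: 87/200

Derivation:
Computing P^2 by repeated multiplication:
P^1 =
  P: [7/20, 1/4, 2/5]
  Q: [1/4, 1/2, 1/4]
  R: [2/5, 1/10, 1/2]
P^2 =
  P: [69/200, 101/400, 161/400]
  Q: [5/16, 27/80, 7/20]
  R: [73/200, 1/5, 87/200]

(P^2)[R -> R] = 87/200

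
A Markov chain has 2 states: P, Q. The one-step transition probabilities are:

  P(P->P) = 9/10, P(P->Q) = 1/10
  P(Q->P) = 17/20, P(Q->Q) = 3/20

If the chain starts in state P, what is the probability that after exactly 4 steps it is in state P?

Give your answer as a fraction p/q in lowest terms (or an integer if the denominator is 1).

Computing P^4 by repeated multiplication:
P^1 =
  P: [9/10, 1/10]
  Q: [17/20, 3/20]
P^2 =
  P: [179/200, 21/200]
  Q: [357/400, 43/400]
P^3 =
  P: [3579/4000, 421/4000]
  Q: [7157/8000, 843/8000]
P^4 =
  P: [71579/80000, 8421/80000]
  Q: [143157/160000, 16843/160000]

(P^4)[P -> P] = 71579/80000

Answer: 71579/80000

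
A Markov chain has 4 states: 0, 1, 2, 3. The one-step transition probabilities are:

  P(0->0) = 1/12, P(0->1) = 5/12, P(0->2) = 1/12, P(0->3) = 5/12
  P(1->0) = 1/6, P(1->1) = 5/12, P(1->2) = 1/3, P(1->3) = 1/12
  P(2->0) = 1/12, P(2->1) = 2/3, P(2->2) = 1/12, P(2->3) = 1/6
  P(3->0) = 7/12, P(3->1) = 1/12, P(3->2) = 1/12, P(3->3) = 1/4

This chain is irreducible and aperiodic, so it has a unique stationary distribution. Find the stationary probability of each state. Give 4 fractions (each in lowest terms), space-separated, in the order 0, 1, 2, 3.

Answer: 182/831 109/277 151/831 57/277

Derivation:
The stationary distribution satisfies pi = pi * P, i.e.:
  pi_0 = 1/12*pi_0 + 1/6*pi_1 + 1/12*pi_2 + 7/12*pi_3
  pi_1 = 5/12*pi_0 + 5/12*pi_1 + 2/3*pi_2 + 1/12*pi_3
  pi_2 = 1/12*pi_0 + 1/3*pi_1 + 1/12*pi_2 + 1/12*pi_3
  pi_3 = 5/12*pi_0 + 1/12*pi_1 + 1/6*pi_2 + 1/4*pi_3
with normalization: pi_0 + pi_1 + pi_2 + pi_3 = 1.

Using the first 3 balance equations plus normalization, the linear system A*pi = b is:
  [-11/12, 1/6, 1/12, 7/12] . pi = 0
  [5/12, -7/12, 2/3, 1/12] . pi = 0
  [1/12, 1/3, -11/12, 1/12] . pi = 0
  [1, 1, 1, 1] . pi = 1

Solving yields:
  pi_0 = 182/831
  pi_1 = 109/277
  pi_2 = 151/831
  pi_3 = 57/277

Verification (pi * P):
  182/831*1/12 + 109/277*1/6 + 151/831*1/12 + 57/277*7/12 = 182/831 = pi_0  (ok)
  182/831*5/12 + 109/277*5/12 + 151/831*2/3 + 57/277*1/12 = 109/277 = pi_1  (ok)
  182/831*1/12 + 109/277*1/3 + 151/831*1/12 + 57/277*1/12 = 151/831 = pi_2  (ok)
  182/831*5/12 + 109/277*1/12 + 151/831*1/6 + 57/277*1/4 = 57/277 = pi_3  (ok)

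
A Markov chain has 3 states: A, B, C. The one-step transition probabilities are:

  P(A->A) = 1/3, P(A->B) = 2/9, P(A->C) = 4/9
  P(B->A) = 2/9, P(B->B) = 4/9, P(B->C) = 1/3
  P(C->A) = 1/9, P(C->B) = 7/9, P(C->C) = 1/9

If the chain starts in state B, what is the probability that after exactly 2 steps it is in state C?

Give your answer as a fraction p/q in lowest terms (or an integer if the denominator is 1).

Computing P^2 by repeated multiplication:
P^1 =
  A: [1/3, 2/9, 4/9]
  B: [2/9, 4/9, 1/3]
  C: [1/9, 7/9, 1/9]
P^2 =
  A: [17/81, 14/27, 22/81]
  B: [17/81, 41/81, 23/81]
  C: [2/9, 37/81, 26/81]

(P^2)[B -> C] = 23/81

Answer: 23/81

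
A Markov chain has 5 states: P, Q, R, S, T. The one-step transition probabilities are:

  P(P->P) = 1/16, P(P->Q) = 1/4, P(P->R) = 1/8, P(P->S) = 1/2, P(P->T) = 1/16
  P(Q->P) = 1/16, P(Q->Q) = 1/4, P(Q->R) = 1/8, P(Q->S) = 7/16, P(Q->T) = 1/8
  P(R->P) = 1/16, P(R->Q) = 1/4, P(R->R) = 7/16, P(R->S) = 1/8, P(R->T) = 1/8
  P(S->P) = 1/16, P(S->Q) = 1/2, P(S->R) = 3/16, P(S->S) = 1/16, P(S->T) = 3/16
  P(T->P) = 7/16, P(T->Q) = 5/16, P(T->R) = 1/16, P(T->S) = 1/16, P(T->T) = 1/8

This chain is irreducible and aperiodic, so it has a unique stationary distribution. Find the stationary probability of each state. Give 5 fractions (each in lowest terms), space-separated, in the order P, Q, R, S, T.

The stationary distribution satisfies pi = pi * P, i.e.:
  pi_P = 1/16*pi_P + 1/16*pi_Q + 1/16*pi_R + 1/16*pi_S + 7/16*pi_T
  pi_Q = 1/4*pi_P + 1/4*pi_Q + 1/4*pi_R + 1/2*pi_S + 5/16*pi_T
  pi_R = 1/8*pi_P + 1/8*pi_Q + 7/16*pi_R + 3/16*pi_S + 1/16*pi_T
  pi_S = 1/2*pi_P + 7/16*pi_Q + 1/8*pi_R + 1/16*pi_S + 1/16*pi_T
  pi_T = 1/16*pi_P + 1/8*pi_Q + 1/8*pi_R + 3/16*pi_S + 1/8*pi_T
with normalization: pi_P + pi_Q + pi_R + pi_S + pi_T = 1.

Using the first 4 balance equations plus normalization, the linear system A*pi = b is:
  [-15/16, 1/16, 1/16, 1/16, 7/16] . pi = 0
  [1/4, -3/4, 1/4, 1/2, 5/16] . pi = 0
  [1/8, 1/8, -9/16, 3/16, 1/16] . pi = 0
  [1/2, 7/16, 1/8, -15/16, 1/16] . pi = 0
  [1, 1, 1, 1, 1] . pi = 1

Solving yields:
  pi_P = 7379/65624
  pi_Q = 20945/65624
  pi_R = 12589/65624
  pi_S = 15971/65624
  pi_T = 2185/16406

Verification (pi * P):
  7379/65624*1/16 + 20945/65624*1/16 + 12589/65624*1/16 + 15971/65624*1/16 + 2185/16406*7/16 = 7379/65624 = pi_P  (ok)
  7379/65624*1/4 + 20945/65624*1/4 + 12589/65624*1/4 + 15971/65624*1/2 + 2185/16406*5/16 = 20945/65624 = pi_Q  (ok)
  7379/65624*1/8 + 20945/65624*1/8 + 12589/65624*7/16 + 15971/65624*3/16 + 2185/16406*1/16 = 12589/65624 = pi_R  (ok)
  7379/65624*1/2 + 20945/65624*7/16 + 12589/65624*1/8 + 15971/65624*1/16 + 2185/16406*1/16 = 15971/65624 = pi_S  (ok)
  7379/65624*1/16 + 20945/65624*1/8 + 12589/65624*1/8 + 15971/65624*3/16 + 2185/16406*1/8 = 2185/16406 = pi_T  (ok)

Answer: 7379/65624 20945/65624 12589/65624 15971/65624 2185/16406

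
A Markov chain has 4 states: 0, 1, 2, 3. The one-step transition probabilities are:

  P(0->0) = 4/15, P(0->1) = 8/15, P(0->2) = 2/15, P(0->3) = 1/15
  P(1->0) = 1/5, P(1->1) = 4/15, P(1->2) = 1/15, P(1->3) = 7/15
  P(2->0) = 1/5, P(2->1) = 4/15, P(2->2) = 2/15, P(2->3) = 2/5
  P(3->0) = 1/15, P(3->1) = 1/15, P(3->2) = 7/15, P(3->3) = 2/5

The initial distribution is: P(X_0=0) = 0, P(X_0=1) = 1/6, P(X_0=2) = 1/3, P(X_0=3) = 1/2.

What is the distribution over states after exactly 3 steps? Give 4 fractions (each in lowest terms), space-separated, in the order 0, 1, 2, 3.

Propagating the distribution step by step (d_{t+1} = d_t * P):
d_0 = (0=0, 1=1/6, 2=1/3, 3=1/2)
  d_1[0] = 0*4/15 + 1/6*1/5 + 1/3*1/5 + 1/2*1/15 = 2/15
  d_1[1] = 0*8/15 + 1/6*4/15 + 1/3*4/15 + 1/2*1/15 = 1/6
  d_1[2] = 0*2/15 + 1/6*1/15 + 1/3*2/15 + 1/2*7/15 = 13/45
  d_1[3] = 0*1/15 + 1/6*7/15 + 1/3*2/5 + 1/2*2/5 = 37/90
d_1 = (0=2/15, 1=1/6, 2=13/45, 3=37/90)
  d_2[0] = 2/15*4/15 + 1/6*1/5 + 13/45*1/5 + 37/90*1/15 = 104/675
  d_2[1] = 2/15*8/15 + 1/6*4/15 + 13/45*4/15 + 37/90*1/15 = 11/50
  d_2[2] = 2/15*2/15 + 1/6*1/15 + 13/45*2/15 + 37/90*7/15 = 7/27
  d_2[3] = 2/15*1/15 + 1/6*7/15 + 13/45*2/5 + 37/90*2/5 = 11/30
d_2 = (0=104/675, 1=11/50, 2=7/27, 3=11/30)
  d_3[0] = 104/675*4/15 + 11/50*1/5 + 7/27*1/5 + 11/30*1/15 = 1634/10125
  d_3[1] = 104/675*8/15 + 11/50*4/15 + 7/27*4/15 + 11/30*1/15 = 4747/20250
  d_3[2] = 104/675*2/15 + 11/50*1/15 + 7/27*2/15 + 11/30*7/15 = 271/1125
  d_3[3] = 104/675*1/15 + 11/50*7/15 + 7/27*2/5 + 11/30*2/5 = 7357/20250
d_3 = (0=1634/10125, 1=4747/20250, 2=271/1125, 3=7357/20250)

Answer: 1634/10125 4747/20250 271/1125 7357/20250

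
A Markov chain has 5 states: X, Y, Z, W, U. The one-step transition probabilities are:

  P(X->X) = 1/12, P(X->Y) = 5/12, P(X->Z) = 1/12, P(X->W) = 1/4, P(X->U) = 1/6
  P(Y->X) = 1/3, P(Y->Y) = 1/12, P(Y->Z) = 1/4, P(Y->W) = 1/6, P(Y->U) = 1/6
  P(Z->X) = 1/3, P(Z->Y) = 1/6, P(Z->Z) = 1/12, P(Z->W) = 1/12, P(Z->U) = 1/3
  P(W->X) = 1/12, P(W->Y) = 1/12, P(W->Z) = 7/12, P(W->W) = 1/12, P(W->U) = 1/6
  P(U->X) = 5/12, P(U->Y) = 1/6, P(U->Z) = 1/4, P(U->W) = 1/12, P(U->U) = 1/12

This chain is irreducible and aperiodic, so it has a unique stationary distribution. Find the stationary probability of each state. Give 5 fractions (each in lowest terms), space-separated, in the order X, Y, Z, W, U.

Answer: 9297/37070 3722/18535 369/1685 5259/37070 316/1685

Derivation:
The stationary distribution satisfies pi = pi * P, i.e.:
  pi_X = 1/12*pi_X + 1/3*pi_Y + 1/3*pi_Z + 1/12*pi_W + 5/12*pi_U
  pi_Y = 5/12*pi_X + 1/12*pi_Y + 1/6*pi_Z + 1/12*pi_W + 1/6*pi_U
  pi_Z = 1/12*pi_X + 1/4*pi_Y + 1/12*pi_Z + 7/12*pi_W + 1/4*pi_U
  pi_W = 1/4*pi_X + 1/6*pi_Y + 1/12*pi_Z + 1/12*pi_W + 1/12*pi_U
  pi_U = 1/6*pi_X + 1/6*pi_Y + 1/3*pi_Z + 1/6*pi_W + 1/12*pi_U
with normalization: pi_X + pi_Y + pi_Z + pi_W + pi_U = 1.

Using the first 4 balance equations plus normalization, the linear system A*pi = b is:
  [-11/12, 1/3, 1/3, 1/12, 5/12] . pi = 0
  [5/12, -11/12, 1/6, 1/12, 1/6] . pi = 0
  [1/12, 1/4, -11/12, 7/12, 1/4] . pi = 0
  [1/4, 1/6, 1/12, -11/12, 1/12] . pi = 0
  [1, 1, 1, 1, 1] . pi = 1

Solving yields:
  pi_X = 9297/37070
  pi_Y = 3722/18535
  pi_Z = 369/1685
  pi_W = 5259/37070
  pi_U = 316/1685

Verification (pi * P):
  9297/37070*1/12 + 3722/18535*1/3 + 369/1685*1/3 + 5259/37070*1/12 + 316/1685*5/12 = 9297/37070 = pi_X  (ok)
  9297/37070*5/12 + 3722/18535*1/12 + 369/1685*1/6 + 5259/37070*1/12 + 316/1685*1/6 = 3722/18535 = pi_Y  (ok)
  9297/37070*1/12 + 3722/18535*1/4 + 369/1685*1/12 + 5259/37070*7/12 + 316/1685*1/4 = 369/1685 = pi_Z  (ok)
  9297/37070*1/4 + 3722/18535*1/6 + 369/1685*1/12 + 5259/37070*1/12 + 316/1685*1/12 = 5259/37070 = pi_W  (ok)
  9297/37070*1/6 + 3722/18535*1/6 + 369/1685*1/3 + 5259/37070*1/6 + 316/1685*1/12 = 316/1685 = pi_U  (ok)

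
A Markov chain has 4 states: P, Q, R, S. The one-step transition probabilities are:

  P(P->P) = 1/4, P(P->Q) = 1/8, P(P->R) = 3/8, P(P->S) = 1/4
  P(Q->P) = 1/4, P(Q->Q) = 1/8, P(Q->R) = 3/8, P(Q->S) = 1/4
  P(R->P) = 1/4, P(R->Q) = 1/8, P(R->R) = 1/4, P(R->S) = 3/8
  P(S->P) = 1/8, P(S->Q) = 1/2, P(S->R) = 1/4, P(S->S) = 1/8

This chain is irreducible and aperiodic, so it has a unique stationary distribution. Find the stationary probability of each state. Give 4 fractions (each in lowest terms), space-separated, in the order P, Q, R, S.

Answer: 143/656 145/656 25/82 21/82

Derivation:
The stationary distribution satisfies pi = pi * P, i.e.:
  pi_P = 1/4*pi_P + 1/4*pi_Q + 1/4*pi_R + 1/8*pi_S
  pi_Q = 1/8*pi_P + 1/8*pi_Q + 1/8*pi_R + 1/2*pi_S
  pi_R = 3/8*pi_P + 3/8*pi_Q + 1/4*pi_R + 1/4*pi_S
  pi_S = 1/4*pi_P + 1/4*pi_Q + 3/8*pi_R + 1/8*pi_S
with normalization: pi_P + pi_Q + pi_R + pi_S = 1.

Using the first 3 balance equations plus normalization, the linear system A*pi = b is:
  [-3/4, 1/4, 1/4, 1/8] . pi = 0
  [1/8, -7/8, 1/8, 1/2] . pi = 0
  [3/8, 3/8, -3/4, 1/4] . pi = 0
  [1, 1, 1, 1] . pi = 1

Solving yields:
  pi_P = 143/656
  pi_Q = 145/656
  pi_R = 25/82
  pi_S = 21/82

Verification (pi * P):
  143/656*1/4 + 145/656*1/4 + 25/82*1/4 + 21/82*1/8 = 143/656 = pi_P  (ok)
  143/656*1/8 + 145/656*1/8 + 25/82*1/8 + 21/82*1/2 = 145/656 = pi_Q  (ok)
  143/656*3/8 + 145/656*3/8 + 25/82*1/4 + 21/82*1/4 = 25/82 = pi_R  (ok)
  143/656*1/4 + 145/656*1/4 + 25/82*3/8 + 21/82*1/8 = 21/82 = pi_S  (ok)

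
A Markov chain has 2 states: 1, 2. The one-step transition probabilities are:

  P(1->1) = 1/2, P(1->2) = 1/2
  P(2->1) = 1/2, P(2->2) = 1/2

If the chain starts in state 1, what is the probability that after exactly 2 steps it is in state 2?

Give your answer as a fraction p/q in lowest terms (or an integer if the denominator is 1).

Computing P^2 by repeated multiplication:
P^1 =
  1: [1/2, 1/2]
  2: [1/2, 1/2]
P^2 =
  1: [1/2, 1/2]
  2: [1/2, 1/2]

(P^2)[1 -> 2] = 1/2

Answer: 1/2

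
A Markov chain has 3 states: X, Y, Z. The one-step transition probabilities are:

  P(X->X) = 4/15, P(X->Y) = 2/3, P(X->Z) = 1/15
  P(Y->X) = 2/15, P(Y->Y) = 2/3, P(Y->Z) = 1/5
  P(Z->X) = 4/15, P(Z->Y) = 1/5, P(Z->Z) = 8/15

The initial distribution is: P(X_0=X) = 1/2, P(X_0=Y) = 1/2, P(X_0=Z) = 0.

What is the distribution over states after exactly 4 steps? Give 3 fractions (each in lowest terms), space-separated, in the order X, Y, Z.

Propagating the distribution step by step (d_{t+1} = d_t * P):
d_0 = (X=1/2, Y=1/2, Z=0)
  d_1[X] = 1/2*4/15 + 1/2*2/15 + 0*4/15 = 1/5
  d_1[Y] = 1/2*2/3 + 1/2*2/3 + 0*1/5 = 2/3
  d_1[Z] = 1/2*1/15 + 1/2*1/5 + 0*8/15 = 2/15
d_1 = (X=1/5, Y=2/3, Z=2/15)
  d_2[X] = 1/5*4/15 + 2/3*2/15 + 2/15*4/15 = 8/45
  d_2[Y] = 1/5*2/3 + 2/3*2/3 + 2/15*1/5 = 136/225
  d_2[Z] = 1/5*1/15 + 2/3*1/5 + 2/15*8/15 = 49/225
d_2 = (X=8/45, Y=136/225, Z=49/225)
  d_3[X] = 8/45*4/15 + 136/225*2/15 + 49/225*4/15 = 628/3375
  d_3[Y] = 8/45*2/3 + 136/225*2/3 + 49/225*1/5 = 1907/3375
  d_3[Z] = 8/45*1/15 + 136/225*1/5 + 49/225*8/15 = 56/225
d_3 = (X=628/3375, Y=1907/3375, Z=56/225)
  d_4[X] = 628/3375*4/15 + 1907/3375*2/15 + 56/225*4/15 = 9686/50625
  d_4[Y] = 628/3375*2/3 + 1907/3375*2/3 + 56/225*1/5 = 1858/3375
  d_4[Z] = 628/3375*1/15 + 1907/3375*1/5 + 56/225*8/15 = 13069/50625
d_4 = (X=9686/50625, Y=1858/3375, Z=13069/50625)

Answer: 9686/50625 1858/3375 13069/50625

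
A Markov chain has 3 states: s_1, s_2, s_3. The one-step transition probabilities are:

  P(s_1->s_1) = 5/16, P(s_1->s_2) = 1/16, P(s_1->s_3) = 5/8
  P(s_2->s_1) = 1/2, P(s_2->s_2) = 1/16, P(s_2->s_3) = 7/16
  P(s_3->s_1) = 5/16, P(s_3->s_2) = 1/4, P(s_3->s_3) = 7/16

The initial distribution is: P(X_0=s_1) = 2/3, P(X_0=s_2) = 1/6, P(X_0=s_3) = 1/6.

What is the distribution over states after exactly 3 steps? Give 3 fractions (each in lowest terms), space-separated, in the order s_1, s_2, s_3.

Answer: 1409/4096 1283/8192 4091/8192

Derivation:
Propagating the distribution step by step (d_{t+1} = d_t * P):
d_0 = (s_1=2/3, s_2=1/6, s_3=1/6)
  d_1[s_1] = 2/3*5/16 + 1/6*1/2 + 1/6*5/16 = 11/32
  d_1[s_2] = 2/3*1/16 + 1/6*1/16 + 1/6*1/4 = 3/32
  d_1[s_3] = 2/3*5/8 + 1/6*7/16 + 1/6*7/16 = 9/16
d_1 = (s_1=11/32, s_2=3/32, s_3=9/16)
  d_2[s_1] = 11/32*5/16 + 3/32*1/2 + 9/16*5/16 = 169/512
  d_2[s_2] = 11/32*1/16 + 3/32*1/16 + 9/16*1/4 = 43/256
  d_2[s_3] = 11/32*5/8 + 3/32*7/16 + 9/16*7/16 = 257/512
d_2 = (s_1=169/512, s_2=43/256, s_3=257/512)
  d_3[s_1] = 169/512*5/16 + 43/256*1/2 + 257/512*5/16 = 1409/4096
  d_3[s_2] = 169/512*1/16 + 43/256*1/16 + 257/512*1/4 = 1283/8192
  d_3[s_3] = 169/512*5/8 + 43/256*7/16 + 257/512*7/16 = 4091/8192
d_3 = (s_1=1409/4096, s_2=1283/8192, s_3=4091/8192)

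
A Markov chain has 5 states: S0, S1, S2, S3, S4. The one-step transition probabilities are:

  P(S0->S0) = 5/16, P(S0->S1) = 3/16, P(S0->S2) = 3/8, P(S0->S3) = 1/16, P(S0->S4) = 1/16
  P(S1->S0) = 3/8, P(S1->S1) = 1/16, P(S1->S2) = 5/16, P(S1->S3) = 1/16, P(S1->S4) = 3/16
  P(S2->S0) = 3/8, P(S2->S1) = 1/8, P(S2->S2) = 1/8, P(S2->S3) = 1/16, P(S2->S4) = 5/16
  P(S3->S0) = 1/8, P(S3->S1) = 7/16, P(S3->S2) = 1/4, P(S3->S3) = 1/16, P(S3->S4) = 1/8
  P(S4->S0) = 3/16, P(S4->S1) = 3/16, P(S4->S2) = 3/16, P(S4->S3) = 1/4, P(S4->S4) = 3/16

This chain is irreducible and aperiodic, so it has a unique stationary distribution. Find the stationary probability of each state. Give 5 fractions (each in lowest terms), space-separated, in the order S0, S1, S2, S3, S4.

The stationary distribution satisfies pi = pi * P, i.e.:
  pi_S0 = 5/16*pi_S0 + 3/8*pi_S1 + 3/8*pi_S2 + 1/8*pi_S3 + 3/16*pi_S4
  pi_S1 = 3/16*pi_S0 + 1/16*pi_S1 + 1/8*pi_S2 + 7/16*pi_S3 + 3/16*pi_S4
  pi_S2 = 3/8*pi_S0 + 5/16*pi_S1 + 1/8*pi_S2 + 1/4*pi_S3 + 3/16*pi_S4
  pi_S3 = 1/16*pi_S0 + 1/16*pi_S1 + 1/16*pi_S2 + 1/16*pi_S3 + 1/4*pi_S4
  pi_S4 = 1/16*pi_S0 + 3/16*pi_S1 + 5/16*pi_S2 + 1/8*pi_S3 + 3/16*pi_S4
with normalization: pi_S0 + pi_S1 + pi_S2 + pi_S3 + pi_S4 = 1.

Using the first 4 balance equations plus normalization, the linear system A*pi = b is:
  [-11/16, 3/8, 3/8, 1/8, 3/16] . pi = 0
  [3/16, -15/16, 1/8, 7/16, 3/16] . pi = 0
  [3/8, 5/16, -7/8, 1/4, 3/16] . pi = 0
  [1/16, 1/16, 1/16, -15/16, 1/4] . pi = 0
  [1, 1, 1, 1, 1] . pi = 1

Solving yields:
  pi_S0 = 24757/82687
  pi_S1 = 14363/82687
  pi_S2 = 21115/82687
  pi_S3 = 7897/82687
  pi_S4 = 14555/82687

Verification (pi * P):
  24757/82687*5/16 + 14363/82687*3/8 + 21115/82687*3/8 + 7897/82687*1/8 + 14555/82687*3/16 = 24757/82687 = pi_S0  (ok)
  24757/82687*3/16 + 14363/82687*1/16 + 21115/82687*1/8 + 7897/82687*7/16 + 14555/82687*3/16 = 14363/82687 = pi_S1  (ok)
  24757/82687*3/8 + 14363/82687*5/16 + 21115/82687*1/8 + 7897/82687*1/4 + 14555/82687*3/16 = 21115/82687 = pi_S2  (ok)
  24757/82687*1/16 + 14363/82687*1/16 + 21115/82687*1/16 + 7897/82687*1/16 + 14555/82687*1/4 = 7897/82687 = pi_S3  (ok)
  24757/82687*1/16 + 14363/82687*3/16 + 21115/82687*5/16 + 7897/82687*1/8 + 14555/82687*3/16 = 14555/82687 = pi_S4  (ok)

Answer: 24757/82687 14363/82687 21115/82687 7897/82687 14555/82687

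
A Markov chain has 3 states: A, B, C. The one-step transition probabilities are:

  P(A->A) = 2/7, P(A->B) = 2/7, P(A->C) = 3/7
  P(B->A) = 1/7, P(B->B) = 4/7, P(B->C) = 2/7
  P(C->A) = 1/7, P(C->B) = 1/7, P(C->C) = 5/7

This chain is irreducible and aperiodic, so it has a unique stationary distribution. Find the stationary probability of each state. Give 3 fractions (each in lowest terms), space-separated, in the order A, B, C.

Answer: 1/6 7/24 13/24

Derivation:
The stationary distribution satisfies pi = pi * P, i.e.:
  pi_A = 2/7*pi_A + 1/7*pi_B + 1/7*pi_C
  pi_B = 2/7*pi_A + 4/7*pi_B + 1/7*pi_C
  pi_C = 3/7*pi_A + 2/7*pi_B + 5/7*pi_C
with normalization: pi_A + pi_B + pi_C = 1.

Using the first 2 balance equations plus normalization, the linear system A*pi = b is:
  [-5/7, 1/7, 1/7] . pi = 0
  [2/7, -3/7, 1/7] . pi = 0
  [1, 1, 1] . pi = 1

Solving yields:
  pi_A = 1/6
  pi_B = 7/24
  pi_C = 13/24

Verification (pi * P):
  1/6*2/7 + 7/24*1/7 + 13/24*1/7 = 1/6 = pi_A  (ok)
  1/6*2/7 + 7/24*4/7 + 13/24*1/7 = 7/24 = pi_B  (ok)
  1/6*3/7 + 7/24*2/7 + 13/24*5/7 = 13/24 = pi_C  (ok)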